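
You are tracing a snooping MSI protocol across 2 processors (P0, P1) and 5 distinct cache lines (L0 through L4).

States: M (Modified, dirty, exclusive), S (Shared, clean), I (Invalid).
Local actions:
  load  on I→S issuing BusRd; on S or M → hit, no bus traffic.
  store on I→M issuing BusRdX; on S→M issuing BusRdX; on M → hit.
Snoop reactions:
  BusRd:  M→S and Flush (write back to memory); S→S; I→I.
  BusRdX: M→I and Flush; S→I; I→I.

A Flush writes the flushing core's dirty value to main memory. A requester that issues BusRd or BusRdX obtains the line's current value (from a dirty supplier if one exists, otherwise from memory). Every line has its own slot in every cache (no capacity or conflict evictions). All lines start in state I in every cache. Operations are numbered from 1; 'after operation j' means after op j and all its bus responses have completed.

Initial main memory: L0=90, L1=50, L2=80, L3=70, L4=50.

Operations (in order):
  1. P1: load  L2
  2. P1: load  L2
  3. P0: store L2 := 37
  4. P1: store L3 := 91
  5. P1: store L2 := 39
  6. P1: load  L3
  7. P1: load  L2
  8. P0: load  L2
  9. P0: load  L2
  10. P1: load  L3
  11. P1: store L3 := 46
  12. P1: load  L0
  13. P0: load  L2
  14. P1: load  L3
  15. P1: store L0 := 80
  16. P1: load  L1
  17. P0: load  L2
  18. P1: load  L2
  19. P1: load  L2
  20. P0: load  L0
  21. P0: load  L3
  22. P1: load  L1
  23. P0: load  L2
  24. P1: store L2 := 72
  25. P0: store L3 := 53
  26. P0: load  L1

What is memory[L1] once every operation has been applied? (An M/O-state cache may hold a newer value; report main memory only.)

1. P1: load  L2  bus=[BusRd]  L2: P0=I P1=S  mem[L2]=80
2. P1: load  L2  bus=[-]  L2: P0=I P1=S  mem[L2]=80
3. P0: store L2 := 37  bus=[BusRdX]  L2: P0=M P1=I  mem[L2]=80
4. P1: store L3 := 91  bus=[BusRdX]  L3: P0=I P1=M  mem[L3]=70
5. P1: store L2 := 39  bus=[BusRdX,Flush]  L2: P0=I P1=M  mem[L2]=37
6. P1: load  L3  bus=[-]  L3: P0=I P1=M  mem[L3]=70
7. P1: load  L2  bus=[-]  L2: P0=I P1=M  mem[L2]=37
8. P0: load  L2  bus=[BusRd,Flush]  L2: P0=S P1=S  mem[L2]=39
9. P0: load  L2  bus=[-]  L2: P0=S P1=S  mem[L2]=39
10. P1: load  L3  bus=[-]  L3: P0=I P1=M  mem[L3]=70
11. P1: store L3 := 46  bus=[-]  L3: P0=I P1=M  mem[L3]=70
12. P1: load  L0  bus=[BusRd]  L0: P0=I P1=S  mem[L0]=90
13. P0: load  L2  bus=[-]  L2: P0=S P1=S  mem[L2]=39
14. P1: load  L3  bus=[-]  L3: P0=I P1=M  mem[L3]=70
15. P1: store L0 := 80  bus=[BusRdX]  L0: P0=I P1=M  mem[L0]=90
16. P1: load  L1  bus=[BusRd]  L1: P0=I P1=S  mem[L1]=50
17. P0: load  L2  bus=[-]  L2: P0=S P1=S  mem[L2]=39
18. P1: load  L2  bus=[-]  L2: P0=S P1=S  mem[L2]=39
19. P1: load  L2  bus=[-]  L2: P0=S P1=S  mem[L2]=39
20. P0: load  L0  bus=[BusRd,Flush]  L0: P0=S P1=S  mem[L0]=80
21. P0: load  L3  bus=[BusRd,Flush]  L3: P0=S P1=S  mem[L3]=46
22. P1: load  L1  bus=[-]  L1: P0=I P1=S  mem[L1]=50
23. P0: load  L2  bus=[-]  L2: P0=S P1=S  mem[L2]=39
24. P1: store L2 := 72  bus=[BusRdX]  L2: P0=I P1=M  mem[L2]=39
25. P0: store L3 := 53  bus=[BusRdX]  L3: P0=M P1=I  mem[L3]=46
26. P0: load  L1  bus=[BusRd]  L1: P0=S P1=S  mem[L1]=50

memory[L1] = 50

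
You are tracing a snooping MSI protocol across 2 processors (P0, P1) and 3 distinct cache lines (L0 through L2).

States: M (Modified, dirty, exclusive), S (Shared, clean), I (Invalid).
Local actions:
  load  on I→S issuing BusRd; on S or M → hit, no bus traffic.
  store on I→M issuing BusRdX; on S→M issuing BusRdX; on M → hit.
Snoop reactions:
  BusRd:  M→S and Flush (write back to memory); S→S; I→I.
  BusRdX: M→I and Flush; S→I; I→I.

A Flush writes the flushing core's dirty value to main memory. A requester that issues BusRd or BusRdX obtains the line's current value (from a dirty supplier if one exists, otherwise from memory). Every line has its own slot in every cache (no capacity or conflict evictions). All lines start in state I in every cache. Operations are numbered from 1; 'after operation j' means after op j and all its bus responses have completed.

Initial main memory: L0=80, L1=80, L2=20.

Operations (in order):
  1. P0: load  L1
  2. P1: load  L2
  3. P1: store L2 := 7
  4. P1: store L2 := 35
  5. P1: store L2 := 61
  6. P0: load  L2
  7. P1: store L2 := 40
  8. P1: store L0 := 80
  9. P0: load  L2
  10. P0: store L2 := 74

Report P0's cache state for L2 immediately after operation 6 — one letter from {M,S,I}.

state = S

[1] P0: load  L1 | P0:S(80), P1:I | bus: BusRd
[2] P1: load  L2 | P0:I, P1:S(20) | bus: BusRd
[3] P1: store L2 := 7 | P0:I, P1:M(7) | bus: BusRdX
[4] P1: store L2 := 35 | P0:I, P1:M(35) | bus: none
[5] P1: store L2 := 61 | P0:I, P1:M(61) | bus: none
[6] P0: load  L2 | P0:S(61), P1:S(61) | bus: BusRd,Flush
[7] P1: store L2 := 40 | P0:I, P1:M(40) | bus: BusRdX
[8] P1: store L0 := 80 | P0:I, P1:M(80) | bus: BusRdX
[9] P0: load  L2 | P0:S(40), P1:S(40) | bus: BusRd,Flush
[10] P0: store L2 := 74 | P0:M(74), P1:I | bus: BusRdX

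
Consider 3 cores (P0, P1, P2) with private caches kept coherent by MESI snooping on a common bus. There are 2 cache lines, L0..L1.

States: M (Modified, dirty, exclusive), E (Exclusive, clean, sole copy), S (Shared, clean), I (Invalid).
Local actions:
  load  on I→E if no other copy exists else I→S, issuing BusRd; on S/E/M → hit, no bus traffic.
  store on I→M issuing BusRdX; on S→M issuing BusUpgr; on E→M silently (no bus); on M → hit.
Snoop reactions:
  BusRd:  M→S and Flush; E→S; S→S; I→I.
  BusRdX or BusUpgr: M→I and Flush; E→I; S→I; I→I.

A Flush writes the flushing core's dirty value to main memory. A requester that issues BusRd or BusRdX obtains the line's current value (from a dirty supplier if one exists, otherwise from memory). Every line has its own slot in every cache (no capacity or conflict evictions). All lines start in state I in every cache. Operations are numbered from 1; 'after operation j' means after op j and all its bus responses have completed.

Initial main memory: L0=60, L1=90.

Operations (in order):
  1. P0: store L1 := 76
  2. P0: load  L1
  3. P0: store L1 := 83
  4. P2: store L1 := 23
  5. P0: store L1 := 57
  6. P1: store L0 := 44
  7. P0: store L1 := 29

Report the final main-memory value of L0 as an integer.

memory[L0] = 60

1. P0: store L1 := 76  bus=[BusRdX]  L1: P0=M P1=I P2=I  mem[L1]=90
2. P0: load  L1  bus=[-]  L1: P0=M P1=I P2=I  mem[L1]=90
3. P0: store L1 := 83  bus=[-]  L1: P0=M P1=I P2=I  mem[L1]=90
4. P2: store L1 := 23  bus=[BusRdX,Flush]  L1: P0=I P1=I P2=M  mem[L1]=83
5. P0: store L1 := 57  bus=[BusRdX,Flush]  L1: P0=M P1=I P2=I  mem[L1]=23
6. P1: store L0 := 44  bus=[BusRdX]  L0: P0=I P1=M P2=I  mem[L0]=60
7. P0: store L1 := 29  bus=[-]  L1: P0=M P1=I P2=I  mem[L1]=23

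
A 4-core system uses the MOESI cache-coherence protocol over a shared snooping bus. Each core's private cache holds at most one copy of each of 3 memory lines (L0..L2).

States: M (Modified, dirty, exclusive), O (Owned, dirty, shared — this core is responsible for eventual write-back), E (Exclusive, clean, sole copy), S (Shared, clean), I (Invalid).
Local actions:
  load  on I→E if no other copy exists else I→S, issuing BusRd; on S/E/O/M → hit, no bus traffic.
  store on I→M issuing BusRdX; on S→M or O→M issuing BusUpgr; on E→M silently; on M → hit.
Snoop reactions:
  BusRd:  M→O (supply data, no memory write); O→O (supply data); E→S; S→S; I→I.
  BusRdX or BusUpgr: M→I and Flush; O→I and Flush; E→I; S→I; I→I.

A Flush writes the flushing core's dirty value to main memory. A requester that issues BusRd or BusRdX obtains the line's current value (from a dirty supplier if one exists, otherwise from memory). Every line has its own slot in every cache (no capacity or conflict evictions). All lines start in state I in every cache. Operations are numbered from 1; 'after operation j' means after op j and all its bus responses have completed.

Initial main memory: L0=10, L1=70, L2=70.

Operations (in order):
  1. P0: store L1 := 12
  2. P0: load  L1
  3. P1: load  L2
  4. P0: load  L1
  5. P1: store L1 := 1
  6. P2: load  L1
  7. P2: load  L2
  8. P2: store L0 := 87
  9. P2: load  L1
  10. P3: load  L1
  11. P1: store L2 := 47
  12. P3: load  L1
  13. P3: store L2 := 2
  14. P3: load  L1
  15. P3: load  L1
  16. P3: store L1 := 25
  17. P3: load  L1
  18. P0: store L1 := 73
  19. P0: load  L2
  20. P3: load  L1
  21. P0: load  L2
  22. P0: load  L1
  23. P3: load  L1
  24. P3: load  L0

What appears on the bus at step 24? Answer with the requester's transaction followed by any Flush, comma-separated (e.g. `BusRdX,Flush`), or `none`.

  op1 P0: store L1 := 12 → M/I/I/I on L1; bus BusRdX; mem=70
  op2 P0: load  L1 → M/I/I/I on L1; bus (none); mem=70
  op3 P1: load  L2 → I/E/I/I on L2; bus BusRd; mem=70
  op4 P0: load  L1 → M/I/I/I on L1; bus (none); mem=70
  op5 P1: store L1 := 1 → I/M/I/I on L1; bus BusRdX Flush; mem=12
  op6 P2: load  L1 → I/O/S/I on L1; bus BusRd; mem=12
  op7 P2: load  L2 → I/S/S/I on L2; bus BusRd; mem=70
  op8 P2: store L0 := 87 → I/I/M/I on L0; bus BusRdX; mem=10
  op9 P2: load  L1 → I/O/S/I on L1; bus (none); mem=12
  op10 P3: load  L1 → I/O/S/S on L1; bus BusRd; mem=12
  op11 P1: store L2 := 47 → I/M/I/I on L2; bus BusUpgr; mem=70
  op12 P3: load  L1 → I/O/S/S on L1; bus (none); mem=12
  op13 P3: store L2 := 2 → I/I/I/M on L2; bus BusRdX Flush; mem=47
  op14 P3: load  L1 → I/O/S/S on L1; bus (none); mem=12
  op15 P3: load  L1 → I/O/S/S on L1; bus (none); mem=12
  op16 P3: store L1 := 25 → I/I/I/M on L1; bus BusUpgr Flush; mem=1
  op17 P3: load  L1 → I/I/I/M on L1; bus (none); mem=1
  op18 P0: store L1 := 73 → M/I/I/I on L1; bus BusRdX Flush; mem=25
  op19 P0: load  L2 → S/I/I/O on L2; bus BusRd; mem=47
  op20 P3: load  L1 → O/I/I/S on L1; bus BusRd; mem=25
  op21 P0: load  L2 → S/I/I/O on L2; bus (none); mem=47
  op22 P0: load  L1 → O/I/I/S on L1; bus (none); mem=25
  op23 P3: load  L1 → O/I/I/S on L1; bus (none); mem=25
  op24 P3: load  L0 → I/I/O/S on L0; bus BusRd; mem=10

bus = BusRd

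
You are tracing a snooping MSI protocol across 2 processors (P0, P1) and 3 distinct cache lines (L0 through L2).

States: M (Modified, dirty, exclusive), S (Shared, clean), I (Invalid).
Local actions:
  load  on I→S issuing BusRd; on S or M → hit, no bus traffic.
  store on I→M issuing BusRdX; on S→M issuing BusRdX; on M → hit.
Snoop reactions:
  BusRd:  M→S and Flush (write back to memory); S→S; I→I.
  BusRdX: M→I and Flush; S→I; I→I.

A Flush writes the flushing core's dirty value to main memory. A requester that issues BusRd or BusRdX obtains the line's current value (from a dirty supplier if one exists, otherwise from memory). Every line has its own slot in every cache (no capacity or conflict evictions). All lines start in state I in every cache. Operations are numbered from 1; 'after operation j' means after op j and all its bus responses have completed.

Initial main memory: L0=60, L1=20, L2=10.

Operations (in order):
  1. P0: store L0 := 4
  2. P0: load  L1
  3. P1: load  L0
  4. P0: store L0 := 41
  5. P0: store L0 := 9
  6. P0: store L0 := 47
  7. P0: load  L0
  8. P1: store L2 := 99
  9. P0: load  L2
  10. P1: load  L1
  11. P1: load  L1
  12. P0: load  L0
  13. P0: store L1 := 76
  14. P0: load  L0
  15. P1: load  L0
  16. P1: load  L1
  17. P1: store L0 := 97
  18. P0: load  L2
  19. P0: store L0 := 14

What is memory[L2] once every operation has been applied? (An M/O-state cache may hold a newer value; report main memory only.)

step 1: P0: store L0 := 4  ⟶  MI  (L0)  txn=BusRdX  M[L0]=60
step 2: P0: load  L1  ⟶  SI  (L1)  txn=BusRd  M[L1]=20
step 3: P1: load  L0  ⟶  SS  (L0)  txn=BusRd+Flush  M[L0]=4
step 4: P0: store L0 := 41  ⟶  MI  (L0)  txn=BusRdX  M[L0]=4
step 5: P0: store L0 := 9  ⟶  MI  (L0)  txn=∅  M[L0]=4
step 6: P0: store L0 := 47  ⟶  MI  (L0)  txn=∅  M[L0]=4
step 7: P0: load  L0  ⟶  MI  (L0)  txn=∅  M[L0]=4
step 8: P1: store L2 := 99  ⟶  IM  (L2)  txn=BusRdX  M[L2]=10
step 9: P0: load  L2  ⟶  SS  (L2)  txn=BusRd+Flush  M[L2]=99
step 10: P1: load  L1  ⟶  SS  (L1)  txn=BusRd  M[L1]=20
step 11: P1: load  L1  ⟶  SS  (L1)  txn=∅  M[L1]=20
step 12: P0: load  L0  ⟶  MI  (L0)  txn=∅  M[L0]=4
step 13: P0: store L1 := 76  ⟶  MI  (L1)  txn=BusRdX  M[L1]=20
step 14: P0: load  L0  ⟶  MI  (L0)  txn=∅  M[L0]=4
step 15: P1: load  L0  ⟶  SS  (L0)  txn=BusRd+Flush  M[L0]=47
step 16: P1: load  L1  ⟶  SS  (L1)  txn=BusRd+Flush  M[L1]=76
step 17: P1: store L0 := 97  ⟶  IM  (L0)  txn=BusRdX  M[L0]=47
step 18: P0: load  L2  ⟶  SS  (L2)  txn=∅  M[L2]=99
step 19: P0: store L0 := 14  ⟶  MI  (L0)  txn=BusRdX+Flush  M[L0]=97

memory[L2] = 99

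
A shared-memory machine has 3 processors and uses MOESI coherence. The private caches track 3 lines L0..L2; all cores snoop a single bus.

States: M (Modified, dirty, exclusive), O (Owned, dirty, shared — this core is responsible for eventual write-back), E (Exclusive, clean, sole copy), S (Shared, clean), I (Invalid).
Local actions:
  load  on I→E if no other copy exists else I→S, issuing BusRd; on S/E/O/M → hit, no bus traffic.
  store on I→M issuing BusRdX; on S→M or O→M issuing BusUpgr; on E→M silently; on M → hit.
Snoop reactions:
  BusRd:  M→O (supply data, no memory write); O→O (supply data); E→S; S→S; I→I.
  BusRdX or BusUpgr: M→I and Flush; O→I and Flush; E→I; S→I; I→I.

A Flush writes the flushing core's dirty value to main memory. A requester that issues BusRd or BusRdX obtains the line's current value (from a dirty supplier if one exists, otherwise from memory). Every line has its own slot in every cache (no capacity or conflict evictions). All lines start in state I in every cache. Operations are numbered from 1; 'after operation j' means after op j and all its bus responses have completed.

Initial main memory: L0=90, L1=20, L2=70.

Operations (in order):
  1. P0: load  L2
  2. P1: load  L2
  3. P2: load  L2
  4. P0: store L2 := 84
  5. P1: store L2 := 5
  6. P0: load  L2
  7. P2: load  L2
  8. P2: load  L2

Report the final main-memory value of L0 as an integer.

1. P0: load  L2  bus=[BusRd]  L2: P0=E P1=I P2=I  mem[L2]=70
2. P1: load  L2  bus=[BusRd]  L2: P0=S P1=S P2=I  mem[L2]=70
3. P2: load  L2  bus=[BusRd]  L2: P0=S P1=S P2=S  mem[L2]=70
4. P0: store L2 := 84  bus=[BusUpgr]  L2: P0=M P1=I P2=I  mem[L2]=70
5. P1: store L2 := 5  bus=[BusRdX,Flush]  L2: P0=I P1=M P2=I  mem[L2]=84
6. P0: load  L2  bus=[BusRd]  L2: P0=S P1=O P2=I  mem[L2]=84
7. P2: load  L2  bus=[BusRd]  L2: P0=S P1=O P2=S  mem[L2]=84
8. P2: load  L2  bus=[-]  L2: P0=S P1=O P2=S  mem[L2]=84

memory[L0] = 90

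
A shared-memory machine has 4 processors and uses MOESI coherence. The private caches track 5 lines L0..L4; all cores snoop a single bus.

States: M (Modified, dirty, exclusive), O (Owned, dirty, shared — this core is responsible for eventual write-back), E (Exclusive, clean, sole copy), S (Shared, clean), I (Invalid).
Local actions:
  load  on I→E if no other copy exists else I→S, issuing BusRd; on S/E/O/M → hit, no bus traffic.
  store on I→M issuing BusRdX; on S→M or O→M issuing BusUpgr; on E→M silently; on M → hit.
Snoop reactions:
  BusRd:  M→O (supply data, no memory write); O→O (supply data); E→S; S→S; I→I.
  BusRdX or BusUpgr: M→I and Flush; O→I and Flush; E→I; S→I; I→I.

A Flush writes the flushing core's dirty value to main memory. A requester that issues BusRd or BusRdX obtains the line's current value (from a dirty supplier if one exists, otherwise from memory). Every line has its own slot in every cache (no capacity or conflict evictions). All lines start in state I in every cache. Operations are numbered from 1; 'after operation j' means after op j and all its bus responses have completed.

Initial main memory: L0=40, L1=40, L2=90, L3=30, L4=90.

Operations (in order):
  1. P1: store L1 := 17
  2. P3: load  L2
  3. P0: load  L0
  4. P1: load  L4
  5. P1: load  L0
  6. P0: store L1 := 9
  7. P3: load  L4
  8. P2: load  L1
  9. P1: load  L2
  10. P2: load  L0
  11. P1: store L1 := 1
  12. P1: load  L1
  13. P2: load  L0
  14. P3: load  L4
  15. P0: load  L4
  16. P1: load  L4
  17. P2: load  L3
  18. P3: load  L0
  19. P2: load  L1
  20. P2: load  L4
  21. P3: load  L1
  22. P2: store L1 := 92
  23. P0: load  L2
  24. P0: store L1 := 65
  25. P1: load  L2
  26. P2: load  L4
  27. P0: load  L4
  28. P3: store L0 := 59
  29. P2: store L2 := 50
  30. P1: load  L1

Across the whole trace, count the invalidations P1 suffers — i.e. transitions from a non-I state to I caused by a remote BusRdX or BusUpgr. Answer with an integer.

invalidations = 4

  op1 P1: store L1 := 17 → I/M/I/I on L1; bus BusRdX; mem=40
  op2 P3: load  L2 → I/I/I/E on L2; bus BusRd; mem=90
  op3 P0: load  L0 → E/I/I/I on L0; bus BusRd; mem=40
  op4 P1: load  L4 → I/E/I/I on L4; bus BusRd; mem=90
  op5 P1: load  L0 → S/S/I/I on L0; bus BusRd; mem=40
  op6 P0: store L1 := 9 → M/I/I/I on L1; bus BusRdX Flush; mem=17
  op7 P3: load  L4 → I/S/I/S on L4; bus BusRd; mem=90
  op8 P2: load  L1 → O/I/S/I on L1; bus BusRd; mem=17
  op9 P1: load  L2 → I/S/I/S on L2; bus BusRd; mem=90
  op10 P2: load  L0 → S/S/S/I on L0; bus BusRd; mem=40
  op11 P1: store L1 := 1 → I/M/I/I on L1; bus BusRdX Flush; mem=9
  op12 P1: load  L1 → I/M/I/I on L1; bus (none); mem=9
  op13 P2: load  L0 → S/S/S/I on L0; bus (none); mem=40
  op14 P3: load  L4 → I/S/I/S on L4; bus (none); mem=90
  op15 P0: load  L4 → S/S/I/S on L4; bus BusRd; mem=90
  op16 P1: load  L4 → S/S/I/S on L4; bus (none); mem=90
  op17 P2: load  L3 → I/I/E/I on L3; bus BusRd; mem=30
  op18 P3: load  L0 → S/S/S/S on L0; bus BusRd; mem=40
  op19 P2: load  L1 → I/O/S/I on L1; bus BusRd; mem=9
  op20 P2: load  L4 → S/S/S/S on L4; bus BusRd; mem=90
  op21 P3: load  L1 → I/O/S/S on L1; bus BusRd; mem=9
  op22 P2: store L1 := 92 → I/I/M/I on L1; bus BusUpgr Flush; mem=1
  op23 P0: load  L2 → S/S/I/S on L2; bus BusRd; mem=90
  op24 P0: store L1 := 65 → M/I/I/I on L1; bus BusRdX Flush; mem=92
  op25 P1: load  L2 → S/S/I/S on L2; bus (none); mem=90
  op26 P2: load  L4 → S/S/S/S on L4; bus (none); mem=90
  op27 P0: load  L4 → S/S/S/S on L4; bus (none); mem=90
  op28 P3: store L0 := 59 → I/I/I/M on L0; bus BusUpgr; mem=40
  op29 P2: store L2 := 50 → I/I/M/I on L2; bus BusRdX; mem=90
  op30 P1: load  L1 → O/S/I/I on L1; bus BusRd; mem=92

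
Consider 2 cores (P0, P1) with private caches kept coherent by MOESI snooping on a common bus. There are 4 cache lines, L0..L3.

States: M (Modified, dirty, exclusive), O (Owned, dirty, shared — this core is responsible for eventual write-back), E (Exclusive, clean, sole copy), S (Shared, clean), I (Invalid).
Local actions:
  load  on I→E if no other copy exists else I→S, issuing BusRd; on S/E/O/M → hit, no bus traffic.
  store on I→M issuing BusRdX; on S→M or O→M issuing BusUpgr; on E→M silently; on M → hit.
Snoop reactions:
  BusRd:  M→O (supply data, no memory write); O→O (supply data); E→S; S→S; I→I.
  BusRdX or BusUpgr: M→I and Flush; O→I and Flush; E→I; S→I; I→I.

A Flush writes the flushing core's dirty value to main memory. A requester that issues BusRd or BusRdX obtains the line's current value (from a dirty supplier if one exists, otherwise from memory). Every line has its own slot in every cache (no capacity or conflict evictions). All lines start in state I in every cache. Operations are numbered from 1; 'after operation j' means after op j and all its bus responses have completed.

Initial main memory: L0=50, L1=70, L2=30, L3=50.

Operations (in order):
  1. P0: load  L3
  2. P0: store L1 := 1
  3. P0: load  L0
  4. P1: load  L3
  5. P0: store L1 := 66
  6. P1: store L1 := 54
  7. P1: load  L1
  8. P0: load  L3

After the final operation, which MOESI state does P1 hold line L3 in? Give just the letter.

state = S

1. P0: load  L3  bus=[BusRd]  L3: P0=E P1=I  mem[L3]=50
2. P0: store L1 := 1  bus=[BusRdX]  L1: P0=M P1=I  mem[L1]=70
3. P0: load  L0  bus=[BusRd]  L0: P0=E P1=I  mem[L0]=50
4. P1: load  L3  bus=[BusRd]  L3: P0=S P1=S  mem[L3]=50
5. P0: store L1 := 66  bus=[-]  L1: P0=M P1=I  mem[L1]=70
6. P1: store L1 := 54  bus=[BusRdX,Flush]  L1: P0=I P1=M  mem[L1]=66
7. P1: load  L1  bus=[-]  L1: P0=I P1=M  mem[L1]=66
8. P0: load  L3  bus=[-]  L3: P0=S P1=S  mem[L3]=50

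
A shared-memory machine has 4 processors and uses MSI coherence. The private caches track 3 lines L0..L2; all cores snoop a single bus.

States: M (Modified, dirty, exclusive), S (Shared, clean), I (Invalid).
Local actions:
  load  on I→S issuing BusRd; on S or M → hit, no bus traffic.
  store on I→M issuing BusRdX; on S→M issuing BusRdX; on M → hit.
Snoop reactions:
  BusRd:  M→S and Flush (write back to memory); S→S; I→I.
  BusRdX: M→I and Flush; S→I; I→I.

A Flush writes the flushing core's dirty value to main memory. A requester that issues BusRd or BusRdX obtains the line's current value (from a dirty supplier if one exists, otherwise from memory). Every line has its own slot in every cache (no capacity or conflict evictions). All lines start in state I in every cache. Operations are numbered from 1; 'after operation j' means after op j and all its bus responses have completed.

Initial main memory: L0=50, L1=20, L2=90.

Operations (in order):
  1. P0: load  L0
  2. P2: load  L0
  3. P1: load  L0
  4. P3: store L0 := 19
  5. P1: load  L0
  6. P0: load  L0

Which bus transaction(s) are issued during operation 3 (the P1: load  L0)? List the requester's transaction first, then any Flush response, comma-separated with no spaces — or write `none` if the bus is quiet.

bus = BusRd

step 1: P0: load  L0  ⟶  SIII  (L0)  txn=BusRd  M[L0]=50
step 2: P2: load  L0  ⟶  SISI  (L0)  txn=BusRd  M[L0]=50
step 3: P1: load  L0  ⟶  SSSI  (L0)  txn=BusRd  M[L0]=50
step 4: P3: store L0 := 19  ⟶  IIIM  (L0)  txn=BusRdX  M[L0]=50
step 5: P1: load  L0  ⟶  ISIS  (L0)  txn=BusRd+Flush  M[L0]=19
step 6: P0: load  L0  ⟶  SSIS  (L0)  txn=BusRd  M[L0]=19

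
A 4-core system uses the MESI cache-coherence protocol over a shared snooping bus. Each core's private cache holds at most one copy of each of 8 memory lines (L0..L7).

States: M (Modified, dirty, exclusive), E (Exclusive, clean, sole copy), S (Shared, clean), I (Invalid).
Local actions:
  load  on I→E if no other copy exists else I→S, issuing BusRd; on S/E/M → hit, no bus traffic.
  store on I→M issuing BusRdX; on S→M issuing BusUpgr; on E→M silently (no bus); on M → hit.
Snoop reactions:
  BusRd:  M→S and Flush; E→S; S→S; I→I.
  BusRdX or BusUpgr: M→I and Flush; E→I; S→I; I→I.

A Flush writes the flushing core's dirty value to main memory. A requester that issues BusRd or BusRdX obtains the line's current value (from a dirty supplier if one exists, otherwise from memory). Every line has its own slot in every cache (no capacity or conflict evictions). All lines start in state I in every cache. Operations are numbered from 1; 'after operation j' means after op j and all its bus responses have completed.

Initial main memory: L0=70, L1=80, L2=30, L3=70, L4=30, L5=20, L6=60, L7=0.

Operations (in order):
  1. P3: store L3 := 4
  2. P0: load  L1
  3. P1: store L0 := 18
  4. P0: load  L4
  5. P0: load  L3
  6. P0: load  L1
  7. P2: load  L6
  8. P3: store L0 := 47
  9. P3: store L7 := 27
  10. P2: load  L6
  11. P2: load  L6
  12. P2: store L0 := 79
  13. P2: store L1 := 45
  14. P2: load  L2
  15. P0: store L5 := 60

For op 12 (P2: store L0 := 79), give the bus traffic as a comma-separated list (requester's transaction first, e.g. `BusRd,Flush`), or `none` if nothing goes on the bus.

  op1 P3: store L3 := 4 → I/I/I/M on L3; bus BusRdX; mem=70
  op2 P0: load  L1 → E/I/I/I on L1; bus BusRd; mem=80
  op3 P1: store L0 := 18 → I/M/I/I on L0; bus BusRdX; mem=70
  op4 P0: load  L4 → E/I/I/I on L4; bus BusRd; mem=30
  op5 P0: load  L3 → S/I/I/S on L3; bus BusRd Flush; mem=4
  op6 P0: load  L1 → E/I/I/I on L1; bus (none); mem=80
  op7 P2: load  L6 → I/I/E/I on L6; bus BusRd; mem=60
  op8 P3: store L0 := 47 → I/I/I/M on L0; bus BusRdX Flush; mem=18
  op9 P3: store L7 := 27 → I/I/I/M on L7; bus BusRdX; mem=0
  op10 P2: load  L6 → I/I/E/I on L6; bus (none); mem=60
  op11 P2: load  L6 → I/I/E/I on L6; bus (none); mem=60
  op12 P2: store L0 := 79 → I/I/M/I on L0; bus BusRdX Flush; mem=47
  op13 P2: store L1 := 45 → I/I/M/I on L1; bus BusRdX; mem=80
  op14 P2: load  L2 → I/I/E/I on L2; bus BusRd; mem=30
  op15 P0: store L5 := 60 → M/I/I/I on L5; bus BusRdX; mem=20

bus = BusRdX,Flush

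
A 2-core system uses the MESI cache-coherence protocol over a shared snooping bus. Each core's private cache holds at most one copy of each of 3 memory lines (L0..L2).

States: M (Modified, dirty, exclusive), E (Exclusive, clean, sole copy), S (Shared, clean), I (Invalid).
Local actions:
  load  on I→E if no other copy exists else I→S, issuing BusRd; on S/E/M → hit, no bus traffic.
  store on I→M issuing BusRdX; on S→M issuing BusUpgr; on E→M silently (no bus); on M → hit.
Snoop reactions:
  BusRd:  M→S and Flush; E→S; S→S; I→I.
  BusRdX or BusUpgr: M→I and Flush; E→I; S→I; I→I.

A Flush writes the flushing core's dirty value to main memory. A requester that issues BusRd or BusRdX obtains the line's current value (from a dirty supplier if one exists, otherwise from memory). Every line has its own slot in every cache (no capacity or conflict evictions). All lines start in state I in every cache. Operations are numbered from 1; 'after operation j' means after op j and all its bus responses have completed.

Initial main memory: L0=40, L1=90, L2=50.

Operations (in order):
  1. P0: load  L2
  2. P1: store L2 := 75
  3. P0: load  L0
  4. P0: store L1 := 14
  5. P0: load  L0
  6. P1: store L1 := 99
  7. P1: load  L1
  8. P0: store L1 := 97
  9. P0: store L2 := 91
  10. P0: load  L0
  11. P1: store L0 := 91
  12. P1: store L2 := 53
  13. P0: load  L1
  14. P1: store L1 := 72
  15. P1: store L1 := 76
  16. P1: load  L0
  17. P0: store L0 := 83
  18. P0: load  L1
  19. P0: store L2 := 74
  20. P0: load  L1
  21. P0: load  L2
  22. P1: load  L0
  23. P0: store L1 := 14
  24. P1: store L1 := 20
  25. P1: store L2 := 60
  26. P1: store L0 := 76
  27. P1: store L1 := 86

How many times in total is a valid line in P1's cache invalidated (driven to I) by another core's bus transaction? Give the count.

step 1: P0: load  L2  ⟶  EI  (L2)  txn=BusRd  M[L2]=50
step 2: P1: store L2 := 75  ⟶  IM  (L2)  txn=BusRdX  M[L2]=50
step 3: P0: load  L0  ⟶  EI  (L0)  txn=BusRd  M[L0]=40
step 4: P0: store L1 := 14  ⟶  MI  (L1)  txn=BusRdX  M[L1]=90
step 5: P0: load  L0  ⟶  EI  (L0)  txn=∅  M[L0]=40
step 6: P1: store L1 := 99  ⟶  IM  (L1)  txn=BusRdX+Flush  M[L1]=14
step 7: P1: load  L1  ⟶  IM  (L1)  txn=∅  M[L1]=14
step 8: P0: store L1 := 97  ⟶  MI  (L1)  txn=BusRdX+Flush  M[L1]=99
step 9: P0: store L2 := 91  ⟶  MI  (L2)  txn=BusRdX+Flush  M[L2]=75
step 10: P0: load  L0  ⟶  EI  (L0)  txn=∅  M[L0]=40
step 11: P1: store L0 := 91  ⟶  IM  (L0)  txn=BusRdX  M[L0]=40
step 12: P1: store L2 := 53  ⟶  IM  (L2)  txn=BusRdX+Flush  M[L2]=91
step 13: P0: load  L1  ⟶  MI  (L1)  txn=∅  M[L1]=99
step 14: P1: store L1 := 72  ⟶  IM  (L1)  txn=BusRdX+Flush  M[L1]=97
step 15: P1: store L1 := 76  ⟶  IM  (L1)  txn=∅  M[L1]=97
step 16: P1: load  L0  ⟶  IM  (L0)  txn=∅  M[L0]=40
step 17: P0: store L0 := 83  ⟶  MI  (L0)  txn=BusRdX+Flush  M[L0]=91
step 18: P0: load  L1  ⟶  SS  (L1)  txn=BusRd+Flush  M[L1]=76
step 19: P0: store L2 := 74  ⟶  MI  (L2)  txn=BusRdX+Flush  M[L2]=53
step 20: P0: load  L1  ⟶  SS  (L1)  txn=∅  M[L1]=76
step 21: P0: load  L2  ⟶  MI  (L2)  txn=∅  M[L2]=53
step 22: P1: load  L0  ⟶  SS  (L0)  txn=BusRd+Flush  M[L0]=83
step 23: P0: store L1 := 14  ⟶  MI  (L1)  txn=BusUpgr  M[L1]=76
step 24: P1: store L1 := 20  ⟶  IM  (L1)  txn=BusRdX+Flush  M[L1]=14
step 25: P1: store L2 := 60  ⟶  IM  (L2)  txn=BusRdX+Flush  M[L2]=74
step 26: P1: store L0 := 76  ⟶  IM  (L0)  txn=BusUpgr  M[L0]=83
step 27: P1: store L1 := 86  ⟶  IM  (L1)  txn=∅  M[L1]=14

invalidations = 5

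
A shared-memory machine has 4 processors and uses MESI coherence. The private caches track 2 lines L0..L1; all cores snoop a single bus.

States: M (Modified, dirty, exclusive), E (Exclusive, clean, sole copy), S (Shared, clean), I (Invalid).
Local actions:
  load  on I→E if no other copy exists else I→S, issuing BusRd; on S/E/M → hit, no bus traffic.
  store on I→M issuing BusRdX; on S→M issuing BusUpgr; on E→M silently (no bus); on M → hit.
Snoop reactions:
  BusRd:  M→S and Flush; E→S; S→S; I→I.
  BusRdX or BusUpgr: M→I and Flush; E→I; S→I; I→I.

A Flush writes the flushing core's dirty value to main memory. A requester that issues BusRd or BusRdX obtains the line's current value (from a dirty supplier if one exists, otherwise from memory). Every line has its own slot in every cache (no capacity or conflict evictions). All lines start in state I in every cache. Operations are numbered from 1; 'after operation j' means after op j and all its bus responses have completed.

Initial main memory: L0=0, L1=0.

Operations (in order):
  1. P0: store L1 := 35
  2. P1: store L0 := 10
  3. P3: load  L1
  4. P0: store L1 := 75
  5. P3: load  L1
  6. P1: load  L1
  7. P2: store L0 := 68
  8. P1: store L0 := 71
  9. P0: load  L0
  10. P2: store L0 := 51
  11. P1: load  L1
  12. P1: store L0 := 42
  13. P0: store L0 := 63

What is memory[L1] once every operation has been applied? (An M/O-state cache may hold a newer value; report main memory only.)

memory[L1] = 75

1. P0: store L1 := 35  bus=[BusRdX]  L1: P0=M P1=I P2=I P3=I  mem[L1]=0
2. P1: store L0 := 10  bus=[BusRdX]  L0: P0=I P1=M P2=I P3=I  mem[L0]=0
3. P3: load  L1  bus=[BusRd,Flush]  L1: P0=S P1=I P2=I P3=S  mem[L1]=35
4. P0: store L1 := 75  bus=[BusUpgr]  L1: P0=M P1=I P2=I P3=I  mem[L1]=35
5. P3: load  L1  bus=[BusRd,Flush]  L1: P0=S P1=I P2=I P3=S  mem[L1]=75
6. P1: load  L1  bus=[BusRd]  L1: P0=S P1=S P2=I P3=S  mem[L1]=75
7. P2: store L0 := 68  bus=[BusRdX,Flush]  L0: P0=I P1=I P2=M P3=I  mem[L0]=10
8. P1: store L0 := 71  bus=[BusRdX,Flush]  L0: P0=I P1=M P2=I P3=I  mem[L0]=68
9. P0: load  L0  bus=[BusRd,Flush]  L0: P0=S P1=S P2=I P3=I  mem[L0]=71
10. P2: store L0 := 51  bus=[BusRdX]  L0: P0=I P1=I P2=M P3=I  mem[L0]=71
11. P1: load  L1  bus=[-]  L1: P0=S P1=S P2=I P3=S  mem[L1]=75
12. P1: store L0 := 42  bus=[BusRdX,Flush]  L0: P0=I P1=M P2=I P3=I  mem[L0]=51
13. P0: store L0 := 63  bus=[BusRdX,Flush]  L0: P0=M P1=I P2=I P3=I  mem[L0]=42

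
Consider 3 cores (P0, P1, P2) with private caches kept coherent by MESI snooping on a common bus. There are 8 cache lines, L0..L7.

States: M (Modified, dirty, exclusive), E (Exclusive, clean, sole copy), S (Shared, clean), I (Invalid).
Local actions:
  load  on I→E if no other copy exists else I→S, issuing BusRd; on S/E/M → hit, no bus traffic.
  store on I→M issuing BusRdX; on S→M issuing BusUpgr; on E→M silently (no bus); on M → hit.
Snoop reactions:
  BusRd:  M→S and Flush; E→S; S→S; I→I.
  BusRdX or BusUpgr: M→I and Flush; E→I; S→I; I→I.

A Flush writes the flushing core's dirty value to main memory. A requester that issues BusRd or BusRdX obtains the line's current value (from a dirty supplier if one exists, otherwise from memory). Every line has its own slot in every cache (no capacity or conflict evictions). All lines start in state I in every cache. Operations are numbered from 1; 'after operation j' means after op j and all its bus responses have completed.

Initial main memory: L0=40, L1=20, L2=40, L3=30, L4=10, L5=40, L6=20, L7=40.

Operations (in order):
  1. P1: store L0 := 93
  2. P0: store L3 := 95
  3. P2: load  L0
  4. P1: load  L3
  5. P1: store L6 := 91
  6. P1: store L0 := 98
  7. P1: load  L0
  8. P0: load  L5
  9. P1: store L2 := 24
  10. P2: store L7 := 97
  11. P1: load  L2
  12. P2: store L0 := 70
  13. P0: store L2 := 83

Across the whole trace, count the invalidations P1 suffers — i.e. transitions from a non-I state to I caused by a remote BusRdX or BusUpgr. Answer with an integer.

invalidations = 2

1. P1: store L0 := 93  bus=[BusRdX]  L0: P0=I P1=M P2=I  mem[L0]=40
2. P0: store L3 := 95  bus=[BusRdX]  L3: P0=M P1=I P2=I  mem[L3]=30
3. P2: load  L0  bus=[BusRd,Flush]  L0: P0=I P1=S P2=S  mem[L0]=93
4. P1: load  L3  bus=[BusRd,Flush]  L3: P0=S P1=S P2=I  mem[L3]=95
5. P1: store L6 := 91  bus=[BusRdX]  L6: P0=I P1=M P2=I  mem[L6]=20
6. P1: store L0 := 98  bus=[BusUpgr]  L0: P0=I P1=M P2=I  mem[L0]=93
7. P1: load  L0  bus=[-]  L0: P0=I P1=M P2=I  mem[L0]=93
8. P0: load  L5  bus=[BusRd]  L5: P0=E P1=I P2=I  mem[L5]=40
9. P1: store L2 := 24  bus=[BusRdX]  L2: P0=I P1=M P2=I  mem[L2]=40
10. P2: store L7 := 97  bus=[BusRdX]  L7: P0=I P1=I P2=M  mem[L7]=40
11. P1: load  L2  bus=[-]  L2: P0=I P1=M P2=I  mem[L2]=40
12. P2: store L0 := 70  bus=[BusRdX,Flush]  L0: P0=I P1=I P2=M  mem[L0]=98
13. P0: store L2 := 83  bus=[BusRdX,Flush]  L2: P0=M P1=I P2=I  mem[L2]=24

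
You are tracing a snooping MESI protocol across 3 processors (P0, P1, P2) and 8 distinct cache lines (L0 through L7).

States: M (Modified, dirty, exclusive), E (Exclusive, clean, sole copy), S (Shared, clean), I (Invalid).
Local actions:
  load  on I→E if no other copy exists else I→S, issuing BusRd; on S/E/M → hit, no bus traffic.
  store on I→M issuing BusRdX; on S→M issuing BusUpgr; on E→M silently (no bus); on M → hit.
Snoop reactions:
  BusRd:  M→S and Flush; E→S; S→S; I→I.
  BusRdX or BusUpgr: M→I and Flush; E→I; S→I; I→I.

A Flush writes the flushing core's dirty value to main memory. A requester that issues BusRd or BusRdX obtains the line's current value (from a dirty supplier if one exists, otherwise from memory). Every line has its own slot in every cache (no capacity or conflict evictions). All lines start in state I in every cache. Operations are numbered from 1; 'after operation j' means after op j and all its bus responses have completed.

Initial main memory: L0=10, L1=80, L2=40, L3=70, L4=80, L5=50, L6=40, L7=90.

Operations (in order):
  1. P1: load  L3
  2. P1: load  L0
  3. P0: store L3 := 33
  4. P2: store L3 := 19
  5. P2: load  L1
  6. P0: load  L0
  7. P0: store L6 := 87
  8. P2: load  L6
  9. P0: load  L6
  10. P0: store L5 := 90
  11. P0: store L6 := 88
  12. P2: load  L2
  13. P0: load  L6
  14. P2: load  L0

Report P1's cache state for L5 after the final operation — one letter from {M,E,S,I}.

state = I

[1] P1: load  L3 | P0:I, P1:E(70), P2:I | bus: BusRd
[2] P1: load  L0 | P0:I, P1:E(10), P2:I | bus: BusRd
[3] P0: store L3 := 33 | P0:M(33), P1:I, P2:I | bus: BusRdX
[4] P2: store L3 := 19 | P0:I, P1:I, P2:M(19) | bus: BusRdX,Flush
[5] P2: load  L1 | P0:I, P1:I, P2:E(80) | bus: BusRd
[6] P0: load  L0 | P0:S(10), P1:S(10), P2:I | bus: BusRd
[7] P0: store L6 := 87 | P0:M(87), P1:I, P2:I | bus: BusRdX
[8] P2: load  L6 | P0:S(87), P1:I, P2:S(87) | bus: BusRd,Flush
[9] P0: load  L6 | P0:S(87), P1:I, P2:S(87) | bus: none
[10] P0: store L5 := 90 | P0:M(90), P1:I, P2:I | bus: BusRdX
[11] P0: store L6 := 88 | P0:M(88), P1:I, P2:I | bus: BusUpgr
[12] P2: load  L2 | P0:I, P1:I, P2:E(40) | bus: BusRd
[13] P0: load  L6 | P0:M(88), P1:I, P2:I | bus: none
[14] P2: load  L0 | P0:S(10), P1:S(10), P2:S(10) | bus: BusRd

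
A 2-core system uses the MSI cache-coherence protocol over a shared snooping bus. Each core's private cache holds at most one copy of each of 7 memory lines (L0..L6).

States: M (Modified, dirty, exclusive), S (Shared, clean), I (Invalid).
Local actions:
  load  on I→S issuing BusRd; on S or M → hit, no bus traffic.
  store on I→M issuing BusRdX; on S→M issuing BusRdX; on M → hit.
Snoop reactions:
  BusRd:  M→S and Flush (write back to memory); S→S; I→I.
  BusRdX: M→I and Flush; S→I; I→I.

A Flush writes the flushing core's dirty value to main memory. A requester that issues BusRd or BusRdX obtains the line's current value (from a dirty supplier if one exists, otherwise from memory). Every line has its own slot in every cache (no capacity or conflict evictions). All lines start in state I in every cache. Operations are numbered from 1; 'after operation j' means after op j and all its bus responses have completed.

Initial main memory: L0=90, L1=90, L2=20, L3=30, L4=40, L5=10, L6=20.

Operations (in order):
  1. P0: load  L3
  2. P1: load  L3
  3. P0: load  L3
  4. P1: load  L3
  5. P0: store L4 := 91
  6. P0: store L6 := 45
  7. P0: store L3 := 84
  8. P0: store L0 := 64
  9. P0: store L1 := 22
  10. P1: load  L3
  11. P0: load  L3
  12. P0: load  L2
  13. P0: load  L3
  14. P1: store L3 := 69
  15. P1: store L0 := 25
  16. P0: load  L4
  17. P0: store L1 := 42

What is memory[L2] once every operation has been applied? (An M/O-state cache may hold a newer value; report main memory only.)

[1] P0: load  L3 | P0:S(30), P1:I | bus: BusRd
[2] P1: load  L3 | P0:S(30), P1:S(30) | bus: BusRd
[3] P0: load  L3 | P0:S(30), P1:S(30) | bus: none
[4] P1: load  L3 | P0:S(30), P1:S(30) | bus: none
[5] P0: store L4 := 91 | P0:M(91), P1:I | bus: BusRdX
[6] P0: store L6 := 45 | P0:M(45), P1:I | bus: BusRdX
[7] P0: store L3 := 84 | P0:M(84), P1:I | bus: BusRdX
[8] P0: store L0 := 64 | P0:M(64), P1:I | bus: BusRdX
[9] P0: store L1 := 22 | P0:M(22), P1:I | bus: BusRdX
[10] P1: load  L3 | P0:S(84), P1:S(84) | bus: BusRd,Flush
[11] P0: load  L3 | P0:S(84), P1:S(84) | bus: none
[12] P0: load  L2 | P0:S(20), P1:I | bus: BusRd
[13] P0: load  L3 | P0:S(84), P1:S(84) | bus: none
[14] P1: store L3 := 69 | P0:I, P1:M(69) | bus: BusRdX
[15] P1: store L0 := 25 | P0:I, P1:M(25) | bus: BusRdX,Flush
[16] P0: load  L4 | P0:M(91), P1:I | bus: none
[17] P0: store L1 := 42 | P0:M(42), P1:I | bus: none

memory[L2] = 20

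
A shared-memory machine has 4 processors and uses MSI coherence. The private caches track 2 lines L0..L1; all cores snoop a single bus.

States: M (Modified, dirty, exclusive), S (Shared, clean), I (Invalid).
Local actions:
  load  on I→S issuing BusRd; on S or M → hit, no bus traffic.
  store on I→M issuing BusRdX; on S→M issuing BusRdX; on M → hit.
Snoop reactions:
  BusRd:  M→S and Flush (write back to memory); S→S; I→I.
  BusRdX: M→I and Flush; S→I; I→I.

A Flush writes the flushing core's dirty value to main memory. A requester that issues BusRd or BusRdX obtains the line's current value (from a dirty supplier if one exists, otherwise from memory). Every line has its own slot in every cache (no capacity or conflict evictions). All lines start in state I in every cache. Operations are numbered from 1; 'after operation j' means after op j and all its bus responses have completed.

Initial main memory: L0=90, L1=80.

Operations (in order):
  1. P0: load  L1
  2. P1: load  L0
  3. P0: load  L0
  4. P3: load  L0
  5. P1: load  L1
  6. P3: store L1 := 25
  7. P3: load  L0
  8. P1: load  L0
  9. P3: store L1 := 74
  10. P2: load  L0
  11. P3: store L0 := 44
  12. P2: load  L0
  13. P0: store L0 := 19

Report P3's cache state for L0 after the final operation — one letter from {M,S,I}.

state = I

step 1: P0: load  L1  ⟶  SIII  (L1)  txn=BusRd  M[L1]=80
step 2: P1: load  L0  ⟶  ISII  (L0)  txn=BusRd  M[L0]=90
step 3: P0: load  L0  ⟶  SSII  (L0)  txn=BusRd  M[L0]=90
step 4: P3: load  L0  ⟶  SSIS  (L0)  txn=BusRd  M[L0]=90
step 5: P1: load  L1  ⟶  SSII  (L1)  txn=BusRd  M[L1]=80
step 6: P3: store L1 := 25  ⟶  IIIM  (L1)  txn=BusRdX  M[L1]=80
step 7: P3: load  L0  ⟶  SSIS  (L0)  txn=∅  M[L0]=90
step 8: P1: load  L0  ⟶  SSIS  (L0)  txn=∅  M[L0]=90
step 9: P3: store L1 := 74  ⟶  IIIM  (L1)  txn=∅  M[L1]=80
step 10: P2: load  L0  ⟶  SSSS  (L0)  txn=BusRd  M[L0]=90
step 11: P3: store L0 := 44  ⟶  IIIM  (L0)  txn=BusRdX  M[L0]=90
step 12: P2: load  L0  ⟶  IISS  (L0)  txn=BusRd+Flush  M[L0]=44
step 13: P0: store L0 := 19  ⟶  MIII  (L0)  txn=BusRdX  M[L0]=44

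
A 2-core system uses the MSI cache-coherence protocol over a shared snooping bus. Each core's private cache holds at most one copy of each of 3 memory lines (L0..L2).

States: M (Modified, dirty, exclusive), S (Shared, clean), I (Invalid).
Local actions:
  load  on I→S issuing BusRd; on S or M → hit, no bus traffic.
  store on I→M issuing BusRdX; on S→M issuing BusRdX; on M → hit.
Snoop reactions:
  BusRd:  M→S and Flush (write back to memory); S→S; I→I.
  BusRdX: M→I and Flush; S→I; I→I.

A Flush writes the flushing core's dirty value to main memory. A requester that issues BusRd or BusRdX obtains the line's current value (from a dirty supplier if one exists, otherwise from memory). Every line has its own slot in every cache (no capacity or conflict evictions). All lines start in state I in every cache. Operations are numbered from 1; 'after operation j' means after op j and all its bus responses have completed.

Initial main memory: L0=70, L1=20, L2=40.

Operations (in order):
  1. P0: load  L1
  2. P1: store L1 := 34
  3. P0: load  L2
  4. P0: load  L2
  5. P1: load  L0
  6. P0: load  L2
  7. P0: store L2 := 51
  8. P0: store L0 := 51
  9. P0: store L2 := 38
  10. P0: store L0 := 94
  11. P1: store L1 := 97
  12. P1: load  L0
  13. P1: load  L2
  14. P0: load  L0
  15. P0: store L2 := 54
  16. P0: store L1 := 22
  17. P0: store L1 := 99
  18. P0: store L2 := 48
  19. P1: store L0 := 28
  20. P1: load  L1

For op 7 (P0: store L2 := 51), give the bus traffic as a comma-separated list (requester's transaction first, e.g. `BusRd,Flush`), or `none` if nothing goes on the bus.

bus = BusRdX

1. P0: load  L1  bus=[BusRd]  L1: P0=S P1=I  mem[L1]=20
2. P1: store L1 := 34  bus=[BusRdX]  L1: P0=I P1=M  mem[L1]=20
3. P0: load  L2  bus=[BusRd]  L2: P0=S P1=I  mem[L2]=40
4. P0: load  L2  bus=[-]  L2: P0=S P1=I  mem[L2]=40
5. P1: load  L0  bus=[BusRd]  L0: P0=I P1=S  mem[L0]=70
6. P0: load  L2  bus=[-]  L2: P0=S P1=I  mem[L2]=40
7. P0: store L2 := 51  bus=[BusRdX]  L2: P0=M P1=I  mem[L2]=40
8. P0: store L0 := 51  bus=[BusRdX]  L0: P0=M P1=I  mem[L0]=70
9. P0: store L2 := 38  bus=[-]  L2: P0=M P1=I  mem[L2]=40
10. P0: store L0 := 94  bus=[-]  L0: P0=M P1=I  mem[L0]=70
11. P1: store L1 := 97  bus=[-]  L1: P0=I P1=M  mem[L1]=20
12. P1: load  L0  bus=[BusRd,Flush]  L0: P0=S P1=S  mem[L0]=94
13. P1: load  L2  bus=[BusRd,Flush]  L2: P0=S P1=S  mem[L2]=38
14. P0: load  L0  bus=[-]  L0: P0=S P1=S  mem[L0]=94
15. P0: store L2 := 54  bus=[BusRdX]  L2: P0=M P1=I  mem[L2]=38
16. P0: store L1 := 22  bus=[BusRdX,Flush]  L1: P0=M P1=I  mem[L1]=97
17. P0: store L1 := 99  bus=[-]  L1: P0=M P1=I  mem[L1]=97
18. P0: store L2 := 48  bus=[-]  L2: P0=M P1=I  mem[L2]=38
19. P1: store L0 := 28  bus=[BusRdX]  L0: P0=I P1=M  mem[L0]=94
20. P1: load  L1  bus=[BusRd,Flush]  L1: P0=S P1=S  mem[L1]=99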